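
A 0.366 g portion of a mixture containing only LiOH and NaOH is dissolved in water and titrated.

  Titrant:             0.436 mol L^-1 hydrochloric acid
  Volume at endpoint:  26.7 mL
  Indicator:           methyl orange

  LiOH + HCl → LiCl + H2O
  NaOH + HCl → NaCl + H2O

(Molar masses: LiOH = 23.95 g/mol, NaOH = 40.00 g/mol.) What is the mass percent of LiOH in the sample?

40.6 %

n(HCl) = 0.0267 × 0.436 = 0.0116 mol
Let x = n(LiOH), y = n(NaOH).
Titrant: 1x + 1y = 0.0116;  mass: 23.95x + 40.00y = 0.366
Solving, x = 6.21 × 10^-3 mol, y = 5.43 × 10^-3 mol
mass of LiOH = 6.21 × 10^-3 × 23.95 = 0.149 g
% LiOH = 0.149 / 0.366 × 100 = 40.6 %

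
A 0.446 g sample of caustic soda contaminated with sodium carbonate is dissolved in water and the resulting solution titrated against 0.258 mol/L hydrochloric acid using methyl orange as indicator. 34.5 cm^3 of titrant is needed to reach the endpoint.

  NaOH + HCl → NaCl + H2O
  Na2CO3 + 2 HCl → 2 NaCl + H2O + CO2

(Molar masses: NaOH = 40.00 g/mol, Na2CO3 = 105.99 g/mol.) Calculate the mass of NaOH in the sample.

0.0791 g

n(HCl) = 0.0345 × 0.258 = 8.90 × 10^-3 mol
Let x = n(NaOH), y = n(Na2CO3).
Titrant: 1x + 2y = 8.90 × 10^-3;  mass: 40.00x + 105.99y = 0.446
Solving, x = 1.98 × 10^-3 mol, y = 3.46 × 10^-3 mol
mass of NaOH = 1.98 × 10^-3 × 40.00 = 0.0791 g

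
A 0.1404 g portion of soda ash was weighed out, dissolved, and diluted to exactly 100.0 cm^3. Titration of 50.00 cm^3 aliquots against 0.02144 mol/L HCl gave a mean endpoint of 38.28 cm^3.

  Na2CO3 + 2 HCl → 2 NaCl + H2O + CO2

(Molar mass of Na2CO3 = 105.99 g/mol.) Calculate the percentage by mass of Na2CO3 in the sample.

61.96 %

n(HCl) per titration = 0.03828 × 0.02144 = 8.207 × 10^-4 mol
From the 1:2 ratio, n(Na2CO3) in each aliquot = 1/2 × 8.207 × 10^-4 = 4.104 × 10^-4 mol
n(Na2CO3) in the whole flask = 4.104 × 10^-4 × 100.0/50.00 = 8.207 × 10^-4 mol
mass of Na2CO3 = 8.207 × 10^-4 × 105.99 = 0.08699 g
% Na2CO3 = 0.08699 / 0.1404 × 100 = 61.96 %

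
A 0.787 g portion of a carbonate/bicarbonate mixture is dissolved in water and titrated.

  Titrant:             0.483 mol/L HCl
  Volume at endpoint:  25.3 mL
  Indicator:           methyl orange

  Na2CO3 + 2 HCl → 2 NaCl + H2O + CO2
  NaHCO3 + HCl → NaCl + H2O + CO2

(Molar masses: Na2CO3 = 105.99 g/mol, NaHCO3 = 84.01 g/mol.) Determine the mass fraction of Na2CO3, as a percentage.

n(HCl) = 0.0253 × 0.483 = 0.0122 mol
Let x = n(Na2CO3), y = n(NaHCO3).
Titrant: 2x + 1y = 0.0122;  mass: 105.99x + 84.01y = 0.787
Solving, x = 3.86 × 10^-3 mol, y = 4.49 × 10^-3 mol
mass of Na2CO3 = 3.86 × 10^-3 × 105.99 = 0.409 g
% Na2CO3 = 0.409 / 0.787 × 100 = 52.0 %

52.0 %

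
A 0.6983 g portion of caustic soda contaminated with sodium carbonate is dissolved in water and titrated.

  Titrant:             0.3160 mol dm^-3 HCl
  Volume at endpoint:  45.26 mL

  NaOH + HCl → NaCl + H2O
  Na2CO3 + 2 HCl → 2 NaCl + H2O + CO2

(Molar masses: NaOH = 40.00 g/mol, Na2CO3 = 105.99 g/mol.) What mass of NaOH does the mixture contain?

n(HCl) = 0.04526 × 0.3160 = 0.01430 mol
Let x = n(NaOH), y = n(Na2CO3).
Titrant: 1x + 2y = 0.01430;  mass: 40.00x + 105.99y = 0.6983
Solving, x = 4.590 × 10^-3 mol, y = 4.856 × 10^-3 mol
mass of NaOH = 4.590 × 10^-3 × 40.00 = 0.1836 g

0.1836 g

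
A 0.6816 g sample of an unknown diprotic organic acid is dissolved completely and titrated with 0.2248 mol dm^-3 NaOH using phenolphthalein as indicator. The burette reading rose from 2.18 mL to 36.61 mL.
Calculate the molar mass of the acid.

n(NaOH) = 0.03443 L × 0.2248 mol/L = 7.740 × 10^-3 mol
From the 1:2 ratio, n(H2A) = 1/2 × 7.740 × 10^-3 = 3.870 × 10^-3 mol
M = m / n = 0.6816 g / 3.870 × 10^-3 mol = 176.1 g/mol

176.1 g/mol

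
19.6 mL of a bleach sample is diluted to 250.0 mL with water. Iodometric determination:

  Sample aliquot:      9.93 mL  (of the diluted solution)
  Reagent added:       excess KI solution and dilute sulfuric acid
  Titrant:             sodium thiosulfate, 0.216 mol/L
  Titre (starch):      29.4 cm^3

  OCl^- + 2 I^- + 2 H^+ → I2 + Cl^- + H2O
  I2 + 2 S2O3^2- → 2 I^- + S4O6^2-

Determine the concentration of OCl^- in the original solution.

n(S2O3^2-) = 0.0294 × 0.216 = 6.35 × 10^-3 mol
n(I2) = n(S2O3^2-)/2 = 3.18 × 10^-3 mol
n(OCl^-) in the aliquot = 3.18 × 10^-3 mol (1:1 ratio)
[OCl^-]_dilute = 3.18 × 10^-3 / 0.00993 = 0.320 mol/L
[OCl^-]_original = 0.320 × 250.0/19.6 = 4.08 mol/L

4.08 mol/L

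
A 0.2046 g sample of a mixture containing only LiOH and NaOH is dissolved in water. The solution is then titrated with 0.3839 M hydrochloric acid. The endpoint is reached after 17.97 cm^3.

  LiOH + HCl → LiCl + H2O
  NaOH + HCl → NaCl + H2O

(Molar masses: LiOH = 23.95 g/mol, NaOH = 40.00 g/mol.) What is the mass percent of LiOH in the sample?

n(HCl) = 0.01797 × 0.3839 = 6.899 × 10^-3 mol
Let x = n(LiOH), y = n(NaOH).
Titrant: 1x + 1y = 6.899 × 10^-3;  mass: 23.95x + 40.00y = 0.2046
Solving, x = 4.445 × 10^-3 mol, y = 2.453 × 10^-3 mol
mass of LiOH = 4.445 × 10^-3 × 23.95 = 0.1065 g
% LiOH = 0.1065 / 0.2046 × 100 = 52.04 %

52.04 %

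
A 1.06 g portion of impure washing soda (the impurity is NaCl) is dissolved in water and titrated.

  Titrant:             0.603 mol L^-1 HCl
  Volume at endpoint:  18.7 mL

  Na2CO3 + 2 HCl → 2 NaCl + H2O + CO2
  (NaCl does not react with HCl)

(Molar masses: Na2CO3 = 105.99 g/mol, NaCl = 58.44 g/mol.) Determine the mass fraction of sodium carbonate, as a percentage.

n(HCl) = 0.0187 × 0.603 = 0.0113 mol
Let x = n(Na2CO3), y = n(NaCl).
Titrant: 2x = 0.0113;  mass: 105.99x + 58.44y = 1.06
Solving, x = 5.64 × 10^-3 mol, y = 7.91 × 10^-3 mol
mass of Na2CO3 = 5.64 × 10^-3 × 105.99 = 0.598 g
% Na2CO3 = 0.598 / 1.06 × 100 = 56.4 %

56.4 %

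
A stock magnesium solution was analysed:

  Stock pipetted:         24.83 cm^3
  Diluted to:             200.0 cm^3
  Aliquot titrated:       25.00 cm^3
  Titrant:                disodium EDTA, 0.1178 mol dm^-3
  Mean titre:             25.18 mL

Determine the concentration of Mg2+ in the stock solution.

Mg^2+ + EDTA^4- → [Mg(EDTA)]^2-
n(EDTA) = 0.02518 × 0.1178 = 2.966 × 10^-3 mol
n(Mg2+) in the aliquot = 2.966 × 10^-3 mol (1:1 ratio)
[Mg2+]_dilute = 2.966 × 10^-3 / 0.02500 = 0.1186 mol/L
Dilution factor = 200.0 / 24.83 = 8.055
[Mg2+]_stock = 0.1186 × 8.055 = 0.9557 mol/L

0.9557 mol/L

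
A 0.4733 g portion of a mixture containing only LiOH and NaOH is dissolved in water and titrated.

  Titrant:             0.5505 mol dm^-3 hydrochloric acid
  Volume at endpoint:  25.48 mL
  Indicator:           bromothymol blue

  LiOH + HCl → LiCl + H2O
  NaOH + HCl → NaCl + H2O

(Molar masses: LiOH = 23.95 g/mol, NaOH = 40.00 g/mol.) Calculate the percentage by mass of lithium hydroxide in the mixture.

n(HCl) = 0.02548 × 0.5505 = 0.01403 mol
Let x = n(LiOH), y = n(NaOH).
Titrant: 1x + 1y = 0.01403;  mass: 23.95x + 40.00y = 0.4733
Solving, x = 5.469 × 10^-3 mol, y = 8.558 × 10^-3 mol
mass of LiOH = 5.469 × 10^-3 × 23.95 = 0.1310 g
% LiOH = 0.1310 / 0.4733 × 100 = 27.67 %

27.67 %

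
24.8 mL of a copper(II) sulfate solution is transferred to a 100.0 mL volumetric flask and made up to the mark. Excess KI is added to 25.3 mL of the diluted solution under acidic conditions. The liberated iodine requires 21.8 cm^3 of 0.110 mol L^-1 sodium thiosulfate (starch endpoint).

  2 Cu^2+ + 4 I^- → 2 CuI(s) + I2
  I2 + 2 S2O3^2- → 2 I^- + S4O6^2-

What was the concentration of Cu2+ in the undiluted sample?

n(S2O3^2-) = 0.0218 × 0.110 = 2.40 × 10^-3 mol
n(I2) = n(S2O3^2-)/2 = 1.20 × 10^-3 mol
From the 2:1 ratio, n(Cu2+) in the aliquot = 2/1 × 1.20 × 10^-3 = 2.40 × 10^-3 mol
[Cu2+]_dilute = 2.40 × 10^-3 / 0.0253 = 0.0948 mol/L
[Cu2+]_original = 0.0948 × 100.0/24.8 = 0.382 mol/L

0.382 mol/L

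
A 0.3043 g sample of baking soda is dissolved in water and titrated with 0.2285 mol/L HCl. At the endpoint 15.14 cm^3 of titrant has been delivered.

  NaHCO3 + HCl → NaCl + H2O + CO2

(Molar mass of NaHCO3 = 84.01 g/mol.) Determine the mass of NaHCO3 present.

0.2906 g

n(HCl) = 0.01514 L × 0.2285 mol/L = 3.459 × 10^-3 mol
n(NaHCO3) = 3.459 × 10^-3 mol (1:1 ratio)
mass of NaHCO3 = 3.459 × 10^-3 × 84.01 g/mol = 0.2906 g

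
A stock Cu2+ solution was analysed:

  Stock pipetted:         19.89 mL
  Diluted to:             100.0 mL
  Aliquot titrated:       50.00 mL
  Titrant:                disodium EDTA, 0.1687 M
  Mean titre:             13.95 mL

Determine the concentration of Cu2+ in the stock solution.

0.2366 M

Cu^2+ + EDTA^4- → [Cu(EDTA)]^2-
n(EDTA) = 0.01395 × 0.1687 = 2.353 × 10^-3 mol
n(Cu2+) in the aliquot = 2.353 × 10^-3 mol (1:1 ratio)
[Cu2+]_dilute = 2.353 × 10^-3 / 0.05000 = 0.04707 mol/L
Dilution factor = 100.0 / 19.89 = 5.028
[Cu2+]_stock = 0.04707 × 5.028 = 0.2366 mol/L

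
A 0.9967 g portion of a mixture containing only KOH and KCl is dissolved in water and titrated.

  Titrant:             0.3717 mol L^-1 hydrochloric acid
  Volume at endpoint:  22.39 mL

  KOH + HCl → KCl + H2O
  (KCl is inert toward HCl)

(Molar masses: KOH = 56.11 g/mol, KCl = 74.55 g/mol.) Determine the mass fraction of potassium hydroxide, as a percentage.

n(HCl) = 0.02239 × 0.3717 = 8.322 × 10^-3 mol
Let x = n(KOH), y = n(KCl).
Titrant: 1x = 8.322 × 10^-3;  mass: 56.11x + 74.55y = 0.9967
Solving, x = 8.322 × 10^-3 mol, y = 7.106 × 10^-3 mol
mass of KOH = 8.322 × 10^-3 × 56.11 = 0.4670 g
% KOH = 0.4670 / 0.9967 × 100 = 46.85 %

46.85 %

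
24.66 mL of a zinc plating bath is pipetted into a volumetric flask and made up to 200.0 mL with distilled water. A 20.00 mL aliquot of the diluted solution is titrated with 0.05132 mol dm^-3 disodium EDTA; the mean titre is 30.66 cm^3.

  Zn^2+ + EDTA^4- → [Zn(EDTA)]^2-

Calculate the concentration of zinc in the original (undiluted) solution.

0.6381 mol/L

n(EDTA) = 0.03066 × 0.05132 = 1.573 × 10^-3 mol
n(Zn2+) in the aliquot = 1.573 × 10^-3 mol (1:1 ratio)
[Zn2+]_dilute = 1.573 × 10^-3 / 0.02000 = 0.07867 mol/L
Dilution factor = 200.0 / 24.66 = 8.110
[Zn2+]_stock = 0.07867 × 8.110 = 0.6381 mol/L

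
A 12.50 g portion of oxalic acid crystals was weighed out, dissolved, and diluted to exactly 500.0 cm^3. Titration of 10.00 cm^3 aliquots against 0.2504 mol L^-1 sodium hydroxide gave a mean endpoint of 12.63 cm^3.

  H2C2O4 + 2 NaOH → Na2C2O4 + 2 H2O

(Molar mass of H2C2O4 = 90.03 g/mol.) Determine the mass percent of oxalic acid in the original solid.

n(NaOH) per titration = 0.01263 × 0.2504 = 3.163 × 10^-3 mol
From the 1:2 ratio, n(H2C2O4) in each aliquot = 1/2 × 3.163 × 10^-3 = 1.581 × 10^-3 mol
n(H2C2O4) in the whole flask = 1.581 × 10^-3 × 500.0/10.00 = 0.07906 mol
mass of H2C2O4 = 0.07906 × 90.03 = 7.118 g
% H2C2O4 = 7.118 / 12.50 × 100 = 56.94 %

56.94 %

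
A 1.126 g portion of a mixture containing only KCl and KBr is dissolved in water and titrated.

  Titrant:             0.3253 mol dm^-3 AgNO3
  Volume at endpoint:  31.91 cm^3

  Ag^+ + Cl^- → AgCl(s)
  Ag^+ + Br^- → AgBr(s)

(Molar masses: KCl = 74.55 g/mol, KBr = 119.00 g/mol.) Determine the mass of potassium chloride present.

n(AgNO3) = 0.03191 × 0.3253 = 0.01038 mol
Let x = n(KCl), y = n(KBr).
Titrant: 1x + 1y = 0.01038;  mass: 74.55x + 119.00y = 1.126
Solving, x = 2.458 × 10^-3 mol, y = 7.922 × 10^-3 mol
mass of KCl = 2.458 × 10^-3 × 74.55 = 0.1832 g

0.1832 g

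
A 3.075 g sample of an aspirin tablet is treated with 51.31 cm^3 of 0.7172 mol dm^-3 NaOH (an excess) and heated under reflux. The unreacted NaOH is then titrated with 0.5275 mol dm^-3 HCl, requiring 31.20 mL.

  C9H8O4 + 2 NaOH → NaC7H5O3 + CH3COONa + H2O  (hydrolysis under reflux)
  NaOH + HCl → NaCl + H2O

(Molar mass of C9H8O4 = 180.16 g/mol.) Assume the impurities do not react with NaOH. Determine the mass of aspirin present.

n(NaOH) added = 0.05131 × 0.7172 = 0.03680 mol
n(HCl) used in back-titration = 0.03120 × 0.5275 = 0.01646 mol
n(NaOH) left over = 0.01646 mol (1:1 ratio)
n(NaOH) consumed by analyte = 0.03680 − 0.01646 = 0.02034 mol
From the 1:2 ratio, n(C9H8O4) = 1/2 × 0.02034 = 0.01017 mol
mass of C9H8O4 = 0.01017 × 180.16 = 1.832 g

1.832 g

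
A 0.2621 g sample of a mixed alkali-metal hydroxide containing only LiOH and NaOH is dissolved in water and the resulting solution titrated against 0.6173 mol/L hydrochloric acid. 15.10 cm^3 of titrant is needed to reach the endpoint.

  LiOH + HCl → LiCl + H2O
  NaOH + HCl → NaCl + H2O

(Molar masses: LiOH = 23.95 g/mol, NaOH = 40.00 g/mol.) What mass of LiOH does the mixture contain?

n(HCl) = 0.01510 × 0.6173 = 9.321 × 10^-3 mol
Let x = n(LiOH), y = n(NaOH).
Titrant: 1x + 1y = 9.321 × 10^-3;  mass: 23.95x + 40.00y = 0.2621
Solving, x = 6.900 × 10^-3 mol, y = 2.421 × 10^-3 mol
mass of LiOH = 6.900 × 10^-3 × 23.95 = 0.1653 g

0.1653 g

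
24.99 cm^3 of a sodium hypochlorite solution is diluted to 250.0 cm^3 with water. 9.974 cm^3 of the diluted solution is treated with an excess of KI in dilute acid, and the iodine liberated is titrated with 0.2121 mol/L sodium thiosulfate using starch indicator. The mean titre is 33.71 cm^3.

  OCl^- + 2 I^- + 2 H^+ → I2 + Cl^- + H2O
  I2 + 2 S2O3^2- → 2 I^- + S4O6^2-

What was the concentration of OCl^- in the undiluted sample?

n(S2O3^2-) = 0.03371 × 0.2121 = 7.150 × 10^-3 mol
n(I2) = n(S2O3^2-)/2 = 3.575 × 10^-3 mol
n(OCl^-) in the aliquot = 3.575 × 10^-3 mol (1:1 ratio)
[OCl^-]_dilute = 3.575 × 10^-3 / 0.009974 = 0.3584 mol/L
[OCl^-]_original = 0.3584 × 250.0/24.99 = 3.586 mol/L

3.586 mol/L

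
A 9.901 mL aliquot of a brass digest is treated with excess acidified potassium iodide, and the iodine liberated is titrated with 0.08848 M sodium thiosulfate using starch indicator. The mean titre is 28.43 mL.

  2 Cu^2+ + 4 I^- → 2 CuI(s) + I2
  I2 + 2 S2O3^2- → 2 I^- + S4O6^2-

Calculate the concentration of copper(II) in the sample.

n(S2O3^2-) = 0.02843 × 0.08848 = 2.515 × 10^-3 mol
n(I2) = n(S2O3^2-)/2 = 1.258 × 10^-3 mol
From the 2:1 ratio, n(Cu2+) in the aliquot = 2/1 × 1.258 × 10^-3 = 2.515 × 10^-3 mol
[Cu2+] = 2.515 × 10^-3 / 0.009901 = 0.2541 mol/L

0.2541 M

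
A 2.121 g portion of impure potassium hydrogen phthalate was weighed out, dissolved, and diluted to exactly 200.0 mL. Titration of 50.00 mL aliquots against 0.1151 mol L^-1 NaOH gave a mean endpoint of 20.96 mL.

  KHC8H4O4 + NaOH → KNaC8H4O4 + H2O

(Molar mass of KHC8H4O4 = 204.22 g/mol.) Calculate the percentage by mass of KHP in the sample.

92.91 %

n(NaOH) per titration = 0.02096 × 0.1151 = 2.412 × 10^-3 mol
n(KHC8H4O4) in each aliquot = 2.412 × 10^-3 mol (1:1 ratio)
n(KHC8H4O4) in the whole flask = 2.412 × 10^-3 × 200.0/50.00 = 9.650 × 10^-3 mol
mass of KHC8H4O4 = 9.650 × 10^-3 × 204.22 = 1.971 g
% KHC8H4O4 = 1.971 / 2.121 × 100 = 92.91 %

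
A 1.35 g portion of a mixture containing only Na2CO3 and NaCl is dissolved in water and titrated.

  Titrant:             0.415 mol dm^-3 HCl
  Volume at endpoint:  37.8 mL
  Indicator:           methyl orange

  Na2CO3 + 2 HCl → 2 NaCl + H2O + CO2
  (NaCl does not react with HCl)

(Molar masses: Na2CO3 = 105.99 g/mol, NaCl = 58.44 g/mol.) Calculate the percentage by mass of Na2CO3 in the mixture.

n(HCl) = 0.0378 × 0.415 = 0.0157 mol
Let x = n(Na2CO3), y = n(NaCl).
Titrant: 2x = 0.0157;  mass: 105.99x + 58.44y = 1.35
Solving, x = 7.84 × 10^-3 mol, y = 8.88 × 10^-3 mol
mass of Na2CO3 = 7.84 × 10^-3 × 105.99 = 0.831 g
% Na2CO3 = 0.831 / 1.35 × 100 = 61.6 %

61.6 %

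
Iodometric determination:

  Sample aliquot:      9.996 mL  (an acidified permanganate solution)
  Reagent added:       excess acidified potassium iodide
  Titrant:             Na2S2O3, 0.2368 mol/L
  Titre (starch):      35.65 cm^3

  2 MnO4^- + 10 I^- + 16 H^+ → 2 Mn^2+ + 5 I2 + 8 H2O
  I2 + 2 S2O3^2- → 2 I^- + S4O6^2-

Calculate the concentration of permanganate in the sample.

n(S2O3^2-) = 0.03565 × 0.2368 = 8.442 × 10^-3 mol
n(I2) = n(S2O3^2-)/2 = 4.221 × 10^-3 mol
From the 2:5 ratio, n(MnO4^-) in the aliquot = 2/5 × 4.221 × 10^-3 = 1.688 × 10^-3 mol
[MnO4^-] = 1.688 × 10^-3 / 0.009996 = 0.1689 mol/L

0.1689 mol/L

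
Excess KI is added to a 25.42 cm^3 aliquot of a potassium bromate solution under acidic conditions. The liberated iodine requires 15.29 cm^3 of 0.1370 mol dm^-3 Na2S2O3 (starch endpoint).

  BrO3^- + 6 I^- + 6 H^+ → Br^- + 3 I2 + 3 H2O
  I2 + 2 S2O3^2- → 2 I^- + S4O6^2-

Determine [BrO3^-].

0.01373 mol/L

n(S2O3^2-) = 0.01529 × 0.1370 = 2.095 × 10^-3 mol
n(I2) = n(S2O3^2-)/2 = 1.047 × 10^-3 mol
From the 1:3 ratio, n(BrO3^-) in the aliquot = 1/3 × 1.047 × 10^-3 = 3.491 × 10^-4 mol
[BrO3^-] = 3.491 × 10^-4 / 0.02542 = 0.01373 mol/L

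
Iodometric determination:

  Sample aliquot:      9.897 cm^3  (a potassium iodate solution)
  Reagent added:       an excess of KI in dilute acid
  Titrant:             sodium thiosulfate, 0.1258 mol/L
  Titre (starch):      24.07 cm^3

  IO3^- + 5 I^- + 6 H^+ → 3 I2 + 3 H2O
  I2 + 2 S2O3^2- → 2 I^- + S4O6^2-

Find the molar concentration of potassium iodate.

n(S2O3^2-) = 0.02407 × 0.1258 = 3.028 × 10^-3 mol
n(I2) = n(S2O3^2-)/2 = 1.514 × 10^-3 mol
From the 1:3 ratio, n(IO3^-) in the aliquot = 1/3 × 1.514 × 10^-3 = 5.047 × 10^-4 mol
[IO3^-] = 5.047 × 10^-4 / 0.009897 = 0.05099 mol/L

0.05099 mol/L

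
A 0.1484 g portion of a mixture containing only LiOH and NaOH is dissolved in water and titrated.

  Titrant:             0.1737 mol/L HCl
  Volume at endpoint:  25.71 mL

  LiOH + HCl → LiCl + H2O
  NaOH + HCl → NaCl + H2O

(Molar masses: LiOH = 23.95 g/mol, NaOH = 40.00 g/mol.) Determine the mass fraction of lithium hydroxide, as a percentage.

30.40 %

n(HCl) = 0.02571 × 0.1737 = 4.466 × 10^-3 mol
Let x = n(LiOH), y = n(NaOH).
Titrant: 1x + 1y = 4.466 × 10^-3;  mass: 23.95x + 40.00y = 0.1484
Solving, x = 1.884 × 10^-3 mol, y = 2.582 × 10^-3 mol
mass of LiOH = 1.884 × 10^-3 × 23.95 = 0.04511 g
% LiOH = 0.04511 / 0.1484 × 100 = 30.40 %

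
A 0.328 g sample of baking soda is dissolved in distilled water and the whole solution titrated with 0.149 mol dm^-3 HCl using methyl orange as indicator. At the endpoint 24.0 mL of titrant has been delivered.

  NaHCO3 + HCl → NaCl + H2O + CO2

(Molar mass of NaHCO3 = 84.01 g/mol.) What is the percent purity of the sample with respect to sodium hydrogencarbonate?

91.6 %

n(HCl) = 0.0240 L × 0.149 mol/L = 3.58 × 10^-3 mol
n(NaHCO3) = 3.58 × 10^-3 mol (1:1 ratio)
mass of NaHCO3 = 3.58 × 10^-3 × 84.01 g/mol = 0.300 g
% NaHCO3 = 0.300 / 0.328 × 100 = 91.6 %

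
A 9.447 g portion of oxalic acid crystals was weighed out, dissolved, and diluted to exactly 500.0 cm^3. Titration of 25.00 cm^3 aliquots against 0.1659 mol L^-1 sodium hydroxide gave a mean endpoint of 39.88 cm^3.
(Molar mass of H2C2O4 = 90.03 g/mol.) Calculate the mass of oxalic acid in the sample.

H2C2O4 + 2 NaOH → Na2C2O4 + 2 H2O
n(NaOH) per titration = 0.03988 × 0.1659 = 6.616 × 10^-3 mol
From the 1:2 ratio, n(H2C2O4) in each aliquot = 1/2 × 6.616 × 10^-3 = 3.308 × 10^-3 mol
n(H2C2O4) in the whole flask = 3.308 × 10^-3 × 500.0/25.00 = 0.06616 mol
mass of H2C2O4 = 0.06616 × 90.03 = 5.956 g

5.956 g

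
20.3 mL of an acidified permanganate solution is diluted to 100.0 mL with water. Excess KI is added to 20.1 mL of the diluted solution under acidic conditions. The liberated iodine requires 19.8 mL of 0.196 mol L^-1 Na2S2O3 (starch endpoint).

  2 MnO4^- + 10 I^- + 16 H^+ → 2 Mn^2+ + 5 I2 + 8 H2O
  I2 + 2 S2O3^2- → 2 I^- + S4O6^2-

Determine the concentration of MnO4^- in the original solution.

0.190 mol/L

n(S2O3^2-) = 0.0198 × 0.196 = 3.88 × 10^-3 mol
n(I2) = n(S2O3^2-)/2 = 1.94 × 10^-3 mol
From the 2:5 ratio, n(MnO4^-) in the aliquot = 2/5 × 1.94 × 10^-3 = 7.76 × 10^-4 mol
[MnO4^-]_dilute = 7.76 × 10^-4 / 0.0201 = 0.0386 mol/L
[MnO4^-]_original = 0.0386 × 100.0/20.3 = 0.190 mol/L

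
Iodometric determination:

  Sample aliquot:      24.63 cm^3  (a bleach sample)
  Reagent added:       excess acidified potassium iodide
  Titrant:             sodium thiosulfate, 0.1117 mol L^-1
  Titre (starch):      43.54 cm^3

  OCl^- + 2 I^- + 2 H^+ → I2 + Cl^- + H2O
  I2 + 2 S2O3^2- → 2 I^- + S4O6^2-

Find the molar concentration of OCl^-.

0.09873 mol/L

n(S2O3^2-) = 0.04354 × 0.1117 = 4.863 × 10^-3 mol
n(I2) = n(S2O3^2-)/2 = 2.432 × 10^-3 mol
n(OCl^-) in the aliquot = 2.432 × 10^-3 mol (1:1 ratio)
[OCl^-] = 2.432 × 10^-3 / 0.02463 = 0.09873 mol/L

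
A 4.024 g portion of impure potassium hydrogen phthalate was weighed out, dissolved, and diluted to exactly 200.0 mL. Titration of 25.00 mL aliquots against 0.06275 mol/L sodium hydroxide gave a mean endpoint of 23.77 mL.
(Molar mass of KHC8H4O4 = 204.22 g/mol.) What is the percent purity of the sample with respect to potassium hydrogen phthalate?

KHC8H4O4 + NaOH → KNaC8H4O4 + H2O
n(NaOH) per titration = 0.02377 × 0.06275 = 1.492 × 10^-3 mol
n(KHC8H4O4) in each aliquot = 1.492 × 10^-3 mol (1:1 ratio)
n(KHC8H4O4) in the whole flask = 1.492 × 10^-3 × 200.0/25.00 = 0.01193 mol
mass of KHC8H4O4 = 0.01193 × 204.22 = 2.437 g
% KHC8H4O4 = 2.437 / 4.024 × 100 = 60.56 %

60.56 %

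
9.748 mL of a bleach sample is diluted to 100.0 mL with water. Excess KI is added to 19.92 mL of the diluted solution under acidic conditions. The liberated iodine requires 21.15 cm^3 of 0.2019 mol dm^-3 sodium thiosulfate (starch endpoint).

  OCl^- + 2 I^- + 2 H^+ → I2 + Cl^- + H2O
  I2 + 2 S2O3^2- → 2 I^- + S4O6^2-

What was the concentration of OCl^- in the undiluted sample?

n(S2O3^2-) = 0.02115 × 0.2019 = 4.270 × 10^-3 mol
n(I2) = n(S2O3^2-)/2 = 2.135 × 10^-3 mol
n(OCl^-) in the aliquot = 2.135 × 10^-3 mol (1:1 ratio)
[OCl^-]_dilute = 2.135 × 10^-3 / 0.01992 = 0.1072 mol/L
[OCl^-]_original = 0.1072 × 100.0/9.748 = 1.100 mol/L

1.100 mol/L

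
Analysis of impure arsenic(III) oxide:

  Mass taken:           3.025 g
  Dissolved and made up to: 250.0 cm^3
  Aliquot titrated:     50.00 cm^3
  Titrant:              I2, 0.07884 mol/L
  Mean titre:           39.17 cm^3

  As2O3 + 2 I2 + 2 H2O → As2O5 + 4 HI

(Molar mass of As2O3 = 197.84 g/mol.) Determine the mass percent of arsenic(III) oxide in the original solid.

n(I2) per titration = 0.03917 × 0.07884 = 3.088 × 10^-3 mol
From the 1:2 ratio, n(As2O3) in each aliquot = 1/2 × 3.088 × 10^-3 = 1.544 × 10^-3 mol
n(As2O3) in the whole flask = 1.544 × 10^-3 × 250.0/50.00 = 7.720 × 10^-3 mol
mass of As2O3 = 7.720 × 10^-3 × 197.84 = 1.527 g
% As2O3 = 1.527 / 3.025 × 100 = 50.49 %

50.49 %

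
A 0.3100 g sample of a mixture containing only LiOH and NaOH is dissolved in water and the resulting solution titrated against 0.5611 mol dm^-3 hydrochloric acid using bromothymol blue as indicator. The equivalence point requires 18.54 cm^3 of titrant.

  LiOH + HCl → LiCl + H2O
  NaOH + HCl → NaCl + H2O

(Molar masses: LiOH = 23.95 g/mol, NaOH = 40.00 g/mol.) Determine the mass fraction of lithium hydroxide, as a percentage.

n(HCl) = 0.01854 × 0.5611 = 0.01040 mol
Let x = n(LiOH), y = n(NaOH).
Titrant: 1x + 1y = 0.01040;  mass: 23.95x + 40.00y = 0.3100
Solving, x = 6.611 × 10^-3 mol, y = 3.791 × 10^-3 mol
mass of LiOH = 6.611 × 10^-3 × 23.95 = 0.1583 g
% LiOH = 0.1583 / 0.3100 × 100 = 51.08 %

51.08 %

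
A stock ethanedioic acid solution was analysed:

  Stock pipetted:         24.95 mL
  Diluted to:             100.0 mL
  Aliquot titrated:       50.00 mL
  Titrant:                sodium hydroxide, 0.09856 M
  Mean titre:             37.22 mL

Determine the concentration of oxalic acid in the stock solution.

H2C2O4 + 2 NaOH → Na2C2O4 + 2 H2O
n(NaOH) = 0.03722 × 0.09856 = 3.668 × 10^-3 mol
From the 1:2 ratio, n(H2C2O4) in the aliquot = 1/2 × 3.668 × 10^-3 = 1.834 × 10^-3 mol
[H2C2O4]_dilute = 1.834 × 10^-3 / 0.05000 = 0.03668 mol/L
Dilution factor = 100.0 / 24.95 = 4.008
[H2C2O4]_stock = 0.03668 × 4.008 = 0.1470 mol/L

0.1470 M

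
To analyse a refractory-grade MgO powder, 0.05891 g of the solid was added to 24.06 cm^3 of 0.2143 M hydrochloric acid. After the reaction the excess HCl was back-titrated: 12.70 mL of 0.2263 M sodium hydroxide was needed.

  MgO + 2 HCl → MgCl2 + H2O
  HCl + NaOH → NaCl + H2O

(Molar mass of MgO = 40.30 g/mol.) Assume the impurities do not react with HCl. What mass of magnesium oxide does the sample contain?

n(HCl) added = 0.02406 × 0.2143 = 5.156 × 10^-3 mol
n(NaOH) used in back-titration = 0.01270 × 0.2263 = 2.874 × 10^-3 mol
n(HCl) left over = 2.874 × 10^-3 mol (1:1 ratio)
n(HCl) consumed by analyte = 5.156 × 10^-3 − 2.874 × 10^-3 = 2.282 × 10^-3 mol
From the 1:2 ratio, n(MgO) = 1/2 × 2.282 × 10^-3 = 1.141 × 10^-3 mol
mass of MgO = 1.141 × 10^-3 × 40.30 = 0.04598 g

0.04598 g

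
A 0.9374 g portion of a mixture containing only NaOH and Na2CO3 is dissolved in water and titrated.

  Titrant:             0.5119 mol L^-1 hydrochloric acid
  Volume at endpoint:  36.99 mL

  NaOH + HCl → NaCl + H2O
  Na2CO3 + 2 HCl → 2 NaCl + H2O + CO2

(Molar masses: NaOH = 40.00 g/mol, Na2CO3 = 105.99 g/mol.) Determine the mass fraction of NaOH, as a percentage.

21.70 %

n(HCl) = 0.03699 × 0.5119 = 0.01894 mol
Let x = n(NaOH), y = n(Na2CO3).
Titrant: 1x + 2y = 0.01894;  mass: 40.00x + 105.99y = 0.9374
Solving, x = 5.084 × 10^-3 mol, y = 6.925 × 10^-3 mol
mass of NaOH = 5.084 × 10^-3 × 40.00 = 0.2034 g
% NaOH = 0.2034 / 0.9374 × 100 = 21.70 %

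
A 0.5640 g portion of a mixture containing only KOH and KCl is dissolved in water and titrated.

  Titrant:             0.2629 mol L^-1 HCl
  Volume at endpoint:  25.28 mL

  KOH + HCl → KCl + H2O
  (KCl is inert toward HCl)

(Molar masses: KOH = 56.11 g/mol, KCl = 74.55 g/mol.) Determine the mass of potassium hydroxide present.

n(HCl) = 0.02528 × 0.2629 = 6.646 × 10^-3 mol
Let x = n(KOH), y = n(KCl).
Titrant: 1x = 6.646 × 10^-3;  mass: 56.11x + 74.55y = 0.5640
Solving, x = 6.646 × 10^-3 mol, y = 2.563 × 10^-3 mol
mass of KOH = 6.646 × 10^-3 × 56.11 = 0.3729 g

0.3729 g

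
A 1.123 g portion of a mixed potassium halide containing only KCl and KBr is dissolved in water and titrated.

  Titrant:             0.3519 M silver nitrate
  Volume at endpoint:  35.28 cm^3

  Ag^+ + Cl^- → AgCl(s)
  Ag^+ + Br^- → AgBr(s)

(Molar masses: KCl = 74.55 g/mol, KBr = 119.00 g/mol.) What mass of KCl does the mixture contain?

0.5944 g

n(AgNO3) = 0.03528 × 0.3519 = 0.01242 mol
Let x = n(KCl), y = n(KBr).
Titrant: 1x + 1y = 0.01242;  mass: 74.55x + 119.00y = 1.123
Solving, x = 7.973 × 10^-3 mol, y = 4.442 × 10^-3 mol
mass of KCl = 7.973 × 10^-3 × 74.55 = 0.5944 g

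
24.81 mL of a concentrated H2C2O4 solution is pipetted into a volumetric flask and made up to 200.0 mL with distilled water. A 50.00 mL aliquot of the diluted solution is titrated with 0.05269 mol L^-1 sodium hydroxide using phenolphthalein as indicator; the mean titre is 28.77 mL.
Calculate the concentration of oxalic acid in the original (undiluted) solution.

H2C2O4 + 2 NaOH → Na2C2O4 + 2 H2O
n(NaOH) = 0.02877 × 0.05269 = 1.516 × 10^-3 mol
From the 1:2 ratio, n(H2C2O4) in the aliquot = 1/2 × 1.516 × 10^-3 = 7.579 × 10^-4 mol
[H2C2O4]_dilute = 7.579 × 10^-4 / 0.05000 = 0.01516 mol/L
Dilution factor = 200.0 / 24.81 = 8.061
[H2C2O4]_stock = 0.01516 × 8.061 = 0.1222 mol/L

0.1222 mol/L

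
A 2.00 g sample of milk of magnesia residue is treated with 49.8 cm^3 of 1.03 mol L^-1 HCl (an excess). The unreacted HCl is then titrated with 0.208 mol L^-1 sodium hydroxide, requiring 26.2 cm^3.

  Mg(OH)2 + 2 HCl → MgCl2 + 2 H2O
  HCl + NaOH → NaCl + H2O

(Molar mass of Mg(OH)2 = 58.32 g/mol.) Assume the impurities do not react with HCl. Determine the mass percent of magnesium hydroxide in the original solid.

n(HCl) added = 0.0498 × 1.03 = 0.0513 mol
n(NaOH) used in back-titration = 0.0262 × 0.208 = 5.45 × 10^-3 mol
n(HCl) left over = 5.45 × 10^-3 mol (1:1 ratio)
n(HCl) consumed by analyte = 0.0513 − 5.45 × 10^-3 = 0.0458 mol
From the 1:2 ratio, n(Mg(OH)2) = 1/2 × 0.0458 = 0.0229 mol
mass of Mg(OH)2 = 0.0229 × 58.32 = 1.34 g
% Mg(OH)2 = 1.34 / 2.00 × 100 = 66.8 %

66.8 %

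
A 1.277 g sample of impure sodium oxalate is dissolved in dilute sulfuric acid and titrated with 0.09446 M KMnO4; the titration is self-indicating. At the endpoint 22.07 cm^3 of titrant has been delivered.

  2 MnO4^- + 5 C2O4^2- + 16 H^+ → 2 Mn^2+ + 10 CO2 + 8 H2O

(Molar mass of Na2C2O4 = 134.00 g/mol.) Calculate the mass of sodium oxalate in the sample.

0.6984 g

n(KMnO4) = 0.02207 L × 0.09446 mol/L = 2.085 × 10^-3 mol
From the 5:2 ratio, n(Na2C2O4) = 5/2 × 2.085 × 10^-3 = 5.212 × 10^-3 mol
mass of Na2C2O4 = 5.212 × 10^-3 × 134.00 g/mol = 0.6984 g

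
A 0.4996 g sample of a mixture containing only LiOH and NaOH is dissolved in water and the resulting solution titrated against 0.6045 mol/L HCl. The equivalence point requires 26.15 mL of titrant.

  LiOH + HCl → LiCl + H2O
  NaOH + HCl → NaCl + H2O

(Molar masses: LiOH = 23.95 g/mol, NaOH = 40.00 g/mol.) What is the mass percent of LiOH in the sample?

n(HCl) = 0.02615 × 0.6045 = 0.01581 mol
Let x = n(LiOH), y = n(NaOH).
Titrant: 1x + 1y = 0.01581;  mass: 23.95x + 40.00y = 0.4996
Solving, x = 8.268 × 10^-3 mol, y = 7.539 × 10^-3 mol
mass of LiOH = 8.268 × 10^-3 × 23.95 = 0.1980 g
% LiOH = 0.1980 / 0.4996 × 100 = 39.64 %

39.64 %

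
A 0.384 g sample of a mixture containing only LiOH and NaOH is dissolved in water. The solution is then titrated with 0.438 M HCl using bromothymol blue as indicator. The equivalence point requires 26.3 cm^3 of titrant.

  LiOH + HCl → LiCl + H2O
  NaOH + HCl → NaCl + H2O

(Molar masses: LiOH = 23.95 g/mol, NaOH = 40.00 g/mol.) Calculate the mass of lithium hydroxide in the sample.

0.115 g

n(HCl) = 0.0263 × 0.438 = 0.0115 mol
Let x = n(LiOH), y = n(NaOH).
Titrant: 1x + 1y = 0.0115;  mass: 23.95x + 40.00y = 0.384
Solving, x = 4.78 × 10^-3 mol, y = 6.74 × 10^-3 mol
mass of LiOH = 4.78 × 10^-3 × 23.95 = 0.115 g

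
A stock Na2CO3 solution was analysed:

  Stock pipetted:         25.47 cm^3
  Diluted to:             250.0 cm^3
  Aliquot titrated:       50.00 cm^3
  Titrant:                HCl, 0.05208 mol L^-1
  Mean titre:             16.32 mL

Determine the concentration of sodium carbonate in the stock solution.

0.08343 mol/L

Na2CO3 + 2 HCl → 2 NaCl + H2O + CO2
n(HCl) = 0.01632 × 0.05208 = 8.499 × 10^-4 mol
From the 1:2 ratio, n(Na2CO3) in the aliquot = 1/2 × 8.499 × 10^-4 = 4.250 × 10^-4 mol
[Na2CO3]_dilute = 4.250 × 10^-4 / 0.05000 = 0.008499 mol/L
Dilution factor = 250.0 / 25.47 = 9.815
[Na2CO3]_stock = 0.008499 × 9.815 = 0.08343 mol/L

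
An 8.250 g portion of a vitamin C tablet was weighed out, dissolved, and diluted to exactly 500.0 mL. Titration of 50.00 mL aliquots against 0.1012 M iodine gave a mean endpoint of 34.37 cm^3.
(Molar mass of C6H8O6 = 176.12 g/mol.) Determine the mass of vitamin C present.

6.126 g

C6H8O6 + I2 → C6H6O6 + 2 HI
n(I2) per titration = 0.03437 × 0.1012 = 3.478 × 10^-3 mol
n(C6H8O6) in each aliquot = 3.478 × 10^-3 mol (1:1 ratio)
n(C6H8O6) in the whole flask = 3.478 × 10^-3 × 500.0/50.00 = 0.03478 mol
mass of C6H8O6 = 0.03478 × 176.12 = 6.126 g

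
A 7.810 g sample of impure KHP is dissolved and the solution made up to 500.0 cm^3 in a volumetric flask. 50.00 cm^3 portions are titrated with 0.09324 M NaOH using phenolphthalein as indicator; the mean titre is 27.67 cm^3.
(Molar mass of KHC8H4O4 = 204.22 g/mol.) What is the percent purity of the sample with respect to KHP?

KHC8H4O4 + NaOH → KNaC8H4O4 + H2O
n(NaOH) per titration = 0.02767 × 0.09324 = 2.580 × 10^-3 mol
n(KHC8H4O4) in each aliquot = 2.580 × 10^-3 mol (1:1 ratio)
n(KHC8H4O4) in the whole flask = 2.580 × 10^-3 × 500.0/50.00 = 0.02580 mol
mass of KHC8H4O4 = 0.02580 × 204.22 = 5.269 g
% KHC8H4O4 = 5.269 / 7.810 × 100 = 67.46 %

67.46 %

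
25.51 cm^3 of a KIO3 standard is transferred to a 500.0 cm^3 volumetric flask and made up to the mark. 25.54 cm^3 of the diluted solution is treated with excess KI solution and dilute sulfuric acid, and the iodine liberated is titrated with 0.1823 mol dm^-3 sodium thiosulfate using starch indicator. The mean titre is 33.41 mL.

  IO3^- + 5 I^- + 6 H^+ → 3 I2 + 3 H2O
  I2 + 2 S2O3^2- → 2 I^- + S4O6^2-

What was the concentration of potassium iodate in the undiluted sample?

0.7790 mol/L

n(S2O3^2-) = 0.03341 × 0.1823 = 6.091 × 10^-3 mol
n(I2) = n(S2O3^2-)/2 = 3.045 × 10^-3 mol
From the 1:3 ratio, n(IO3^-) in the aliquot = 1/3 × 3.045 × 10^-3 = 1.015 × 10^-3 mol
[IO3^-]_dilute = 1.015 × 10^-3 / 0.02554 = 0.03975 mol/L
[IO3^-]_original = 0.03975 × 500.0/25.51 = 0.7790 mol/L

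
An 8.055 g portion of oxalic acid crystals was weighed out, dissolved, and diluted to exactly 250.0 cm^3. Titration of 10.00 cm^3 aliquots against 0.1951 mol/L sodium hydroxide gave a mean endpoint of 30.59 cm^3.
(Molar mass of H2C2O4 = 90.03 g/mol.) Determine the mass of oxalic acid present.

H2C2O4 + 2 NaOH → Na2C2O4 + 2 H2O
n(NaOH) per titration = 0.03059 × 0.1951 = 5.968 × 10^-3 mol
From the 1:2 ratio, n(H2C2O4) in each aliquot = 1/2 × 5.968 × 10^-3 = 2.984 × 10^-3 mol
n(H2C2O4) in the whole flask = 2.984 × 10^-3 × 250.0/10.00 = 0.07460 mol
mass of H2C2O4 = 0.07460 × 90.03 = 6.716 g

6.716 g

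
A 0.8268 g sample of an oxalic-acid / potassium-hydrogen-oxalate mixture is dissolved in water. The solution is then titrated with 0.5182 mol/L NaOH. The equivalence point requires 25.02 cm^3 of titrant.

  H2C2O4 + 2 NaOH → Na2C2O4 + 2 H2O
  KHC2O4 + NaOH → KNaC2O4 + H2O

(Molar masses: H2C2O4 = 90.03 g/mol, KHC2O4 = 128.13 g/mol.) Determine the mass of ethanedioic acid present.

0.4519 g

n(NaOH) = 0.02502 × 0.5182 = 0.01297 mol
Let x = n(H2C2O4), y = n(KHC2O4).
Titrant: 2x + 1y = 0.01297;  mass: 90.03x + 128.13y = 0.8268
Solving, x = 5.020 × 10^-3 mol, y = 2.926 × 10^-3 mol
mass of H2C2O4 = 5.020 × 10^-3 × 90.03 = 0.4519 g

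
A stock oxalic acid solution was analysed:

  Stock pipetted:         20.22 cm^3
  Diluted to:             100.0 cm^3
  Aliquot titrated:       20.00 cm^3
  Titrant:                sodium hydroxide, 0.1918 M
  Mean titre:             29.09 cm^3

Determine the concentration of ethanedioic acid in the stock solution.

0.6898 M

H2C2O4 + 2 NaOH → Na2C2O4 + 2 H2O
n(NaOH) = 0.02909 × 0.1918 = 5.579 × 10^-3 mol
From the 1:2 ratio, n(H2C2O4) in the aliquot = 1/2 × 5.579 × 10^-3 = 2.790 × 10^-3 mol
[H2C2O4]_dilute = 2.790 × 10^-3 / 0.02000 = 0.1395 mol/L
Dilution factor = 100.0 / 20.22 = 4.946
[H2C2O4]_stock = 0.1395 × 4.946 = 0.6898 mol/L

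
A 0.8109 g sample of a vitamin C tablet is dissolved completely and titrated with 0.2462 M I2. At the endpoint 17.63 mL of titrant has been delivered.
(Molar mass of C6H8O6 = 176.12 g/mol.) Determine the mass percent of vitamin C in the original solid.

C6H8O6 + I2 → C6H6O6 + 2 HI
n(I2) = 0.01763 L × 0.2462 mol/L = 4.341 × 10^-3 mol
n(C6H8O6) = 4.341 × 10^-3 mol (1:1 ratio)
mass of C6H8O6 = 4.341 × 10^-3 × 176.12 g/mol = 0.7644 g
% C6H8O6 = 0.7644 / 0.8109 × 100 = 94.27 %

94.27 %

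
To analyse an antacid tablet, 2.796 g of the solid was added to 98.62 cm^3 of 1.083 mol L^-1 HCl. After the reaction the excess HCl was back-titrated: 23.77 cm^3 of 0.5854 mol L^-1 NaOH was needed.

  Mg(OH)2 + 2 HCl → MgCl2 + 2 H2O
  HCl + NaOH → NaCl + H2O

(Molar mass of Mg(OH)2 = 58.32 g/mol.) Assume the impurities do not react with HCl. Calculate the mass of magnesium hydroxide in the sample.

n(HCl) added = 0.09862 × 1.083 = 0.1068 mol
n(NaOH) used in back-titration = 0.02377 × 0.5854 = 0.01391 mol
n(HCl) left over = 0.01391 mol (1:1 ratio)
n(HCl) consumed by analyte = 0.1068 − 0.01391 = 0.09289 mol
From the 1:2 ratio, n(Mg(OH)2) = 1/2 × 0.09289 = 0.04645 mol
mass of Mg(OH)2 = 0.04645 × 58.32 = 2.709 g

2.709 g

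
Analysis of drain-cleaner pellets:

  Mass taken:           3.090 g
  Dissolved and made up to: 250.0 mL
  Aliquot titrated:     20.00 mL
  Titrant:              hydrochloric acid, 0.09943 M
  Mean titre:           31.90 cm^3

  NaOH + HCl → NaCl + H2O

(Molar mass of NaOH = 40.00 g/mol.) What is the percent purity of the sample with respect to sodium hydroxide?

51.32 %

n(HCl) per titration = 0.03190 × 0.09943 = 3.172 × 10^-3 mol
n(NaOH) in each aliquot = 3.172 × 10^-3 mol (1:1 ratio)
n(NaOH) in the whole flask = 3.172 × 10^-3 × 250.0/20.00 = 0.03965 mol
mass of NaOH = 0.03965 × 40.00 = 1.586 g
% NaOH = 1.586 / 3.090 × 100 = 51.32 %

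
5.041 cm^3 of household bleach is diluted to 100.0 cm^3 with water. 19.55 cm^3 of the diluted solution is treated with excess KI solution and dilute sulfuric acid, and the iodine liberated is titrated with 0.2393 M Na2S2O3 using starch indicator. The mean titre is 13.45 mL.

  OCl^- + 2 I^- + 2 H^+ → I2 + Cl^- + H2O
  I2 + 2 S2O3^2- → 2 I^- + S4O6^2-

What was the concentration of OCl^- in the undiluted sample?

n(S2O3^2-) = 0.01345 × 0.2393 = 3.219 × 10^-3 mol
n(I2) = n(S2O3^2-)/2 = 1.609 × 10^-3 mol
n(OCl^-) in the aliquot = 1.609 × 10^-3 mol (1:1 ratio)
[OCl^-]_dilute = 1.609 × 10^-3 / 0.01955 = 0.08232 mol/L
[OCl^-]_original = 0.08232 × 100.0/5.041 = 1.633 mol/L

1.633 M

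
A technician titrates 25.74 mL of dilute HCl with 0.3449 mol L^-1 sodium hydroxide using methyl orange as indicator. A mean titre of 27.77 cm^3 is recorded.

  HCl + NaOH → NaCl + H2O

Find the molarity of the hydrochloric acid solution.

n(NaOH) = 0.02777 L × 0.3449 mol/L = 9.578 × 10^-3 mol
n(HCl) = 9.578 × 10^-3 mol (1:1 mole ratio)
[HCl] = 9.578 × 10^-3 mol / 0.02574 L = 0.3721 mol/L

0.3721 mol/L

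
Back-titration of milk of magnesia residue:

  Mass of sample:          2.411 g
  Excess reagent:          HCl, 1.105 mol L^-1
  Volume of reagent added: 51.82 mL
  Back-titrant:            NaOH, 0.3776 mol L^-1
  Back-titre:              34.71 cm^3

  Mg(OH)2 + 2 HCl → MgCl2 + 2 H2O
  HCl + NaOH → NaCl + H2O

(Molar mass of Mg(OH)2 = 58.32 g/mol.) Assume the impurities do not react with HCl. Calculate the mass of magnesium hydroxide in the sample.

1.288 g

n(HCl) added = 0.05182 × 1.105 = 0.05726 mol
n(NaOH) used in back-titration = 0.03471 × 0.3776 = 0.01311 mol
n(HCl) left over = 0.01311 mol (1:1 ratio)
n(HCl) consumed by analyte = 0.05726 − 0.01311 = 0.04415 mol
From the 1:2 ratio, n(Mg(OH)2) = 1/2 × 0.04415 = 0.02208 mol
mass of Mg(OH)2 = 0.02208 × 58.32 = 1.288 g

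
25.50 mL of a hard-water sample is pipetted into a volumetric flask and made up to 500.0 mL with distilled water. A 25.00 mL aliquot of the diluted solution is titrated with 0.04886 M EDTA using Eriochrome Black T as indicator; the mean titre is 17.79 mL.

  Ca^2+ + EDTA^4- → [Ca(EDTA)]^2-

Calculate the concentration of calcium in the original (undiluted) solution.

n(EDTA) = 0.01779 × 0.04886 = 8.692 × 10^-4 mol
n(Ca2+) in the aliquot = 8.692 × 10^-4 mol (1:1 ratio)
[Ca2+]_dilute = 8.692 × 10^-4 / 0.02500 = 0.03477 mol/L
Dilution factor = 500.0 / 25.50 = 19.61
[Ca2+]_stock = 0.03477 × 19.61 = 0.6817 mol/L

0.6817 M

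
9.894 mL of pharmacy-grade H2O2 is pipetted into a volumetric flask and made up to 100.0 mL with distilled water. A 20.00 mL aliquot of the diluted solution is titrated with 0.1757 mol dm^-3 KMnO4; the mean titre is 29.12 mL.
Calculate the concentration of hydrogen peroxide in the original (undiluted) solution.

6.464 mol/L

2 MnO4^- + 5 H2O2 + 6 H^+ → 2 Mn^2+ + 5 O2 + 8 H2O
n(KMnO4) = 0.02912 × 0.1757 = 5.116 × 10^-3 mol
From the 5:2 ratio, n(H2O2) in the aliquot = 5/2 × 5.116 × 10^-3 = 0.01279 mol
[H2O2]_dilute = 0.01279 / 0.02000 = 0.6395 mol/L
Dilution factor = 100.0 / 9.894 = 10.11
[H2O2]_stock = 0.6395 × 10.11 = 6.464 mol/L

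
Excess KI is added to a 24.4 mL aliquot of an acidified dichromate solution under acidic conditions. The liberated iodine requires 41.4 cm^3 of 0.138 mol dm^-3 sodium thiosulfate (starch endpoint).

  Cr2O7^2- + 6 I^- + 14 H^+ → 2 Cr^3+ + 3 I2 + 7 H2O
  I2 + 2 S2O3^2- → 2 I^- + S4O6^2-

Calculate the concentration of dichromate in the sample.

0.0390 mol/L

n(S2O3^2-) = 0.0414 × 0.138 = 5.71 × 10^-3 mol
n(I2) = n(S2O3^2-)/2 = 2.86 × 10^-3 mol
From the 1:3 ratio, n(Cr2O7^2-) in the aliquot = 1/3 × 2.86 × 10^-3 = 9.52 × 10^-4 mol
[Cr2O7^2-] = 9.52 × 10^-4 / 0.0244 = 0.0390 mol/L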